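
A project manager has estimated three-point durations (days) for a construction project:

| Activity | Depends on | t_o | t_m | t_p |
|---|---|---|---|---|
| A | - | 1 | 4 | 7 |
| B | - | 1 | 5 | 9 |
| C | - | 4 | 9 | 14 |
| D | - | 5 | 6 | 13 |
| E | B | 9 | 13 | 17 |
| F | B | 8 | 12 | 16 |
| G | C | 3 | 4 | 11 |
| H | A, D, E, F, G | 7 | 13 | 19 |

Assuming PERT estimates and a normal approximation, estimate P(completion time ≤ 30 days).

te_A = (1 + 4·4 + 7)/6 = 24/6 = 4; σ²_A = ((7−1)/6)² = 1.000
te_B = (1 + 4·5 + 9)/6 = 30/6 = 5; σ²_B = ((9−1)/6)² = 1.778
te_C = (4 + 4·9 + 14)/6 = 54/6 = 9; σ²_C = ((14−4)/6)² = 2.778
te_D = (5 + 4·6 + 13)/6 = 42/6 = 7; σ²_D = ((13−5)/6)² = 1.778
te_E = (9 + 4·13 + 17)/6 = 78/6 = 13; σ²_E = ((17−9)/6)² = 1.778
te_F = (8 + 4·12 + 16)/6 = 72/6 = 12; σ²_F = ((16−8)/6)² = 1.778
te_G = (3 + 4·4 + 11)/6 = 30/6 = 5; σ²_G = ((11−3)/6)² = 1.778
te_H = (7 + 4·13 + 19)/6 = 78/6 = 13; σ²_H = ((19−7)/6)² = 4.000

Forward pass:
ES_A = 0; EF_A = 4
ES_B = 0; EF_B = 5
ES_C = 0; EF_C = 9
ES_D = 0; EF_D = 7
ES_E = 5; EF_E = 5+13 = 18
ES_F = 5; EF_F = 5+12 = 17
ES_G = 9; EF_G = 9+5 = 14
ES_H = max(EF_A=4, EF_D=7, EF_E=18, EF_F=17, EF_G=14) = 18; EF_H = 18+13 = 31
Expected project duration μ = 31 days. Critical path: B → E → H.

Variance along critical path = 1.778 + 1.778 + 4.000 = 7.556; σ = √7.556 = 2.749 days.
Z = (30 − 31) / 2.749 = -0.364
P(T ≤ 30) = Φ(-0.364) ≈ 0.358

0.358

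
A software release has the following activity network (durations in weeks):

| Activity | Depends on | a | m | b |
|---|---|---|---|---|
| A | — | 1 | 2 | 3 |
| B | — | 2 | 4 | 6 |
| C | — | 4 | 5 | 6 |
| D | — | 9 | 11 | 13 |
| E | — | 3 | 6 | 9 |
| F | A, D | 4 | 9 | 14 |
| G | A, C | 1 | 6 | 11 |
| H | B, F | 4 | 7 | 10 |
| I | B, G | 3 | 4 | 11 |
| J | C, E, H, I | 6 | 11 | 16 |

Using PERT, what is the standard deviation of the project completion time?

2.65 weeks

te_A = (1 + 4·2 + 3)/6 = 12/6 = 2; σ²_A = ((3−1)/6)² = 0.111
te_B = (2 + 4·4 + 6)/6 = 24/6 = 4; σ²_B = ((6−2)/6)² = 0.444
te_C = (4 + 4·5 + 6)/6 = 30/6 = 5; σ²_C = ((6−4)/6)² = 0.111
te_D = (9 + 4·11 + 13)/6 = 66/6 = 11; σ²_D = ((13−9)/6)² = 0.444
te_E = (3 + 4·6 + 9)/6 = 36/6 = 6; σ²_E = ((9−3)/6)² = 1.000
te_F = (4 + 4·9 + 14)/6 = 54/6 = 9; σ²_F = ((14−4)/6)² = 2.778
te_G = (1 + 4·6 + 11)/6 = 36/6 = 6; σ²_G = ((11−1)/6)² = 2.778
te_H = (4 + 4·7 + 10)/6 = 42/6 = 7; σ²_H = ((10−4)/6)² = 1.000
te_I = (3 + 4·4 + 11)/6 = 30/6 = 5; σ²_I = ((11−3)/6)² = 1.778
te_J = (6 + 4·11 + 16)/6 = 66/6 = 11; σ²_J = ((16−6)/6)² = 2.778

Forward pass:
ES_A = 0; EF_A = 2
ES_B = 0; EF_B = 4
ES_C = 0; EF_C = 5
ES_D = 0; EF_D = 11
ES_E = 0; EF_E = 6
ES_F = max(EF_A=2, EF_D=11) = 11; EF_F = 11+9 = 20
ES_G = max(EF_A=2, EF_C=5) = 5; EF_G = 5+6 = 11
ES_H = max(EF_B=4, EF_F=20) = 20; EF_H = 20+7 = 27
ES_I = max(EF_B=4, EF_G=11) = 11; EF_I = 11+5 = 16
ES_J = max(EF_C=5, EF_E=6, EF_H=27, EF_I=16) = 27; EF_J = 27+11 = 38
Expected project duration μ = 38 weeks. Critical path: D → F → H → J.

Variance along critical path = 0.444 + 2.778 + 1.000 + 2.778 = 7.000
σ = √7.000 = 2.646 weeks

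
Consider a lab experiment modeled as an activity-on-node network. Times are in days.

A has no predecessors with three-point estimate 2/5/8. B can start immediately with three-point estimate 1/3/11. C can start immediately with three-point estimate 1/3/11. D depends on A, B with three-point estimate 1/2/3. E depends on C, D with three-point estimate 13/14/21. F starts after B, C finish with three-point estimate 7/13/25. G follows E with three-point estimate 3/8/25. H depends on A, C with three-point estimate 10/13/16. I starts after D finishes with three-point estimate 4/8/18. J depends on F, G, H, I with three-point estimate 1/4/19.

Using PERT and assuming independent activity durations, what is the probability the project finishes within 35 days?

0.276

te_A = (2 + 4·5 + 8)/6 = 30/6 = 5; σ²_A = ((8−2)/6)² = 1.000
te_B = (1 + 4·3 + 11)/6 = 24/6 = 4; σ²_B = ((11−1)/6)² = 2.778
te_C = (1 + 4·3 + 11)/6 = 24/6 = 4; σ²_C = ((11−1)/6)² = 2.778
te_D = (1 + 4·2 + 3)/6 = 12/6 = 2; σ²_D = ((3−1)/6)² = 0.111
te_E = (13 + 4·14 + 21)/6 = 90/6 = 15; σ²_E = ((21−13)/6)² = 1.778
te_F = (7 + 4·13 + 25)/6 = 84/6 = 14; σ²_F = ((25−7)/6)² = 9.000
te_G = (3 + 4·8 + 25)/6 = 60/6 = 10; σ²_G = ((25−3)/6)² = 13.444
te_H = (10 + 4·13 + 16)/6 = 78/6 = 13; σ²_H = ((16−10)/6)² = 1.000
te_I = (4 + 4·8 + 18)/6 = 54/6 = 9; σ²_I = ((18−4)/6)² = 5.444
te_J = (1 + 4·4 + 19)/6 = 36/6 = 6; σ²_J = ((19−1)/6)² = 9.000

Forward pass:
ES_A = 0; EF_A = 5
ES_B = 0; EF_B = 4
ES_C = 0; EF_C = 4
ES_D = max(EF_A=5, EF_B=4) = 5; EF_D = 5+2 = 7
ES_E = max(EF_C=4, EF_D=7) = 7; EF_E = 7+15 = 22
ES_F = max(EF_B=4, EF_C=4) = 4; EF_F = 4+14 = 18
ES_G = 22; EF_G = 22+10 = 32
ES_H = max(EF_A=5, EF_C=4) = 5; EF_H = 5+13 = 18
ES_I = 7; EF_I = 7+9 = 16
ES_J = max(EF_F=18, EF_G=32, EF_H=18, EF_I=16) = 32; EF_J = 32+6 = 38
Expected project duration μ = 38 days. Critical path: A → D → E → G → J.

Variance along critical path = 1.000 + 0.111 + 1.778 + 13.444 + 9.000 = 25.333; σ = √25.333 = 5.033 days.
Z = (35 − 38) / 5.033 = -0.596
P(T ≤ 35) = Φ(-0.596) ≈ 0.276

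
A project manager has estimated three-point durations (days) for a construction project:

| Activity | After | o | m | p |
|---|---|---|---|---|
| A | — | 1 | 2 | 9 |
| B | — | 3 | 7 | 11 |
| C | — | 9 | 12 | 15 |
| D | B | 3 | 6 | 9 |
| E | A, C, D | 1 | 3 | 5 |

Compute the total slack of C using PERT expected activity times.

1 days

te_A = (1 + 4·2 + 9)/6 = 18/6 = 3
te_B = (3 + 4·7 + 11)/6 = 42/6 = 7
te_C = (9 + 4·12 + 15)/6 = 72/6 = 12
te_D = (3 + 4·6 + 9)/6 = 36/6 = 6
te_E = (1 + 4·3 + 5)/6 = 18/6 = 3

Forward pass:
ES_A = 0; EF_A = 3
ES_B = 0; EF_B = 7
ES_C = 0; EF_C = 12
ES_D = 7; EF_D = 7+6 = 13
ES_E = max(EF_A=3, EF_C=12, EF_D=13) = 13; EF_E = 13+3 = 16
Expected project duration μ = 16 days. Critical path: B → D → E.

Backward pass:
LF_E = 16; LS_E = 16−3 = 13
LF_D = LS_E = 13; LS_D = 13−6 = 7
LF_C = LS_E = 13; LS_C = 13−12 = 1
LF_B = LS_D = 7; LS_B = 7−7 = 0
LF_A = LS_E = 13; LS_A = 13−3 = 10
Slack_C = LS_C − ES_C = 1 − 0 = 1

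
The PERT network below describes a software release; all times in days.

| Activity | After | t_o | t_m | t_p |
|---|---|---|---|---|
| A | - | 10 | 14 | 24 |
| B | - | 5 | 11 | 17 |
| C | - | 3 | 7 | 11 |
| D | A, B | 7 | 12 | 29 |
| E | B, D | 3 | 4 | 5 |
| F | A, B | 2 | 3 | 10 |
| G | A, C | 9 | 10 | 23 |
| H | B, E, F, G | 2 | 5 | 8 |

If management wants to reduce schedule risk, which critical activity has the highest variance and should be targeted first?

D

te_A = (10 + 4·14 + 24)/6 = 90/6 = 15; σ²_A = ((24−10)/6)² = 5.444
te_B = (5 + 4·11 + 17)/6 = 66/6 = 11; σ²_B = ((17−5)/6)² = 4.000
te_C = (3 + 4·7 + 11)/6 = 42/6 = 7; σ²_C = ((11−3)/6)² = 1.778
te_D = (7 + 4·12 + 29)/6 = 84/6 = 14; σ²_D = ((29−7)/6)² = 13.444
te_E = (3 + 4·4 + 5)/6 = 24/6 = 4; σ²_E = ((5−3)/6)² = 0.111
te_F = (2 + 4·3 + 10)/6 = 24/6 = 4; σ²_F = ((10−2)/6)² = 1.778
te_G = (9 + 4·10 + 23)/6 = 72/6 = 12; σ²_G = ((23−9)/6)² = 5.444
te_H = (2 + 4·5 + 8)/6 = 30/6 = 5; σ²_H = ((8−2)/6)² = 1.000

Forward pass:
ES_A = 0; EF_A = 15
ES_B = 0; EF_B = 11
ES_C = 0; EF_C = 7
ES_D = max(EF_A=15, EF_B=11) = 15; EF_D = 15+14 = 29
ES_E = max(EF_B=11, EF_D=29) = 29; EF_E = 29+4 = 33
ES_F = max(EF_A=15, EF_B=11) = 15; EF_F = 15+4 = 19
ES_G = max(EF_A=15, EF_C=7) = 15; EF_G = 15+12 = 27
ES_H = max(EF_B=11, EF_E=33, EF_F=19, EF_G=27) = 33; EF_H = 33+5 = 38
Expected project duration μ = 38 days. Critical path: A → D → E → H.

Variances on critical path: σ²_A=5.444, σ²_D=13.444, σ²_E=0.111, σ²_H=1.000.
Largest is σ²_D = 13.444.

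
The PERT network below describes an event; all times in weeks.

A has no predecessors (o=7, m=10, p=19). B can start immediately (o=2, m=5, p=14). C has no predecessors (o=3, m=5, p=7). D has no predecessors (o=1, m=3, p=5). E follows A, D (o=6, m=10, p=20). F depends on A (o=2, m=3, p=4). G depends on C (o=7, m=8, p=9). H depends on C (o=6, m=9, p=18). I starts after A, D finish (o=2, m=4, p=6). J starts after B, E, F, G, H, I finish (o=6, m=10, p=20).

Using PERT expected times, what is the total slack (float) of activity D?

8 weeks

te_A = (7 + 4·10 + 19)/6 = 66/6 = 11
te_B = (2 + 4·5 + 14)/6 = 36/6 = 6
te_C = (3 + 4·5 + 7)/6 = 30/6 = 5
te_D = (1 + 4·3 + 5)/6 = 18/6 = 3
te_E = (6 + 4·10 + 20)/6 = 66/6 = 11
te_F = (2 + 4·3 + 4)/6 = 18/6 = 3
te_G = (7 + 4·8 + 9)/6 = 48/6 = 8
te_H = (6 + 4·9 + 18)/6 = 60/6 = 10
te_I = (2 + 4·4 + 6)/6 = 24/6 = 4
te_J = (6 + 4·10 + 20)/6 = 66/6 = 11

Forward pass:
ES_A = 0; EF_A = 11
ES_B = 0; EF_B = 6
ES_C = 0; EF_C = 5
ES_D = 0; EF_D = 3
ES_E = max(EF_A=11, EF_D=3) = 11; EF_E = 11+11 = 22
ES_F = 11; EF_F = 11+3 = 14
ES_G = 5; EF_G = 5+8 = 13
ES_H = 5; EF_H = 5+10 = 15
ES_I = max(EF_A=11, EF_D=3) = 11; EF_I = 11+4 = 15
ES_J = max(EF_B=6, EF_E=22, EF_F=14, EF_G=13, EF_H=15, EF_I=15) = 22; EF_J = 22+11 = 33
Expected project duration μ = 33 weeks. Critical path: A → E → J.

Backward pass:
LF_J = 33; LS_J = 33−11 = 22
LF_I = LS_J = 22; LS_I = 22−4 = 18
LF_H = LS_J = 22; LS_H = 22−10 = 12
LF_G = LS_J = 22; LS_G = 22−8 = 14
LF_F = LS_J = 22; LS_F = 22−3 = 19
LF_E = LS_J = 22; LS_E = 22−11 = 11
LF_D = min(LS_E=11, LS_I=18) = 11; LS_D = 11−3 = 8
LF_C = min(LS_G=14, LS_H=12) = 12; LS_C = 12−5 = 7
LF_B = LS_J = 22; LS_B = 22−6 = 16
LF_A = min(LS_E=11, LS_F=19, LS_I=18) = 11; LS_A = 11−11 = 0
Slack_D = LS_D − ES_D = 8 − 0 = 8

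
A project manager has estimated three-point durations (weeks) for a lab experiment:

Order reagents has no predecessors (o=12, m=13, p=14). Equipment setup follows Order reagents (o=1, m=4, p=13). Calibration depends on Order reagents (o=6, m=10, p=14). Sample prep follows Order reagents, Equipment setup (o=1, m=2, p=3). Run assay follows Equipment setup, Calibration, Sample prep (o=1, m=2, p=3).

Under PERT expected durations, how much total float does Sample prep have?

3 weeks

te_Order reagents = (12 + 4·13 + 14)/6 = 78/6 = 13
te_Equipment setup = (1 + 4·4 + 13)/6 = 30/6 = 5
te_Calibration = (6 + 4·10 + 14)/6 = 60/6 = 10
te_Sample prep = (1 + 4·2 + 3)/6 = 12/6 = 2
te_Run assay = (1 + 4·2 + 3)/6 = 12/6 = 2

Forward pass:
ES_Order reagents = 0; EF_Order reagents = 13
ES_Equipment setup = 13; EF_Equipment setup = 13+5 = 18
ES_Calibration = 13; EF_Calibration = 13+10 = 23
ES_Sample prep = max(EF_Order reagents=13, EF_Equipment setup=18) = 18; EF_Sample prep = 18+2 = 20
ES_Run assay = max(EF_Equipment setup=18, EF_Calibration=23, EF_Sample prep=20) = 23; EF_Run assay = 23+2 = 25
Expected project duration μ = 25 weeks. Critical path: Order reagents → Calibration → Run assay.

Backward pass:
LF_Run assay = 25; LS_Run assay = 25−2 = 23
LF_Sample prep = LS_Run assay = 23; LS_Sample prep = 23−2 = 21
LF_Calibration = LS_Run assay = 23; LS_Calibration = 23−10 = 13
LF_Equipment setup = min(LS_Sample prep=21, LS_Run assay=23) = 21; LS_Equipment setup = 21−5 = 16
LF_Order reagents = min(LS_Equipment setup=16, LS_Calibration=13, LS_Sample prep=21) = 13; LS_Order reagents = 13−13 = 0
Slack_Sample prep = LS_Sample prep − ES_Sample prep = 21 − 18 = 3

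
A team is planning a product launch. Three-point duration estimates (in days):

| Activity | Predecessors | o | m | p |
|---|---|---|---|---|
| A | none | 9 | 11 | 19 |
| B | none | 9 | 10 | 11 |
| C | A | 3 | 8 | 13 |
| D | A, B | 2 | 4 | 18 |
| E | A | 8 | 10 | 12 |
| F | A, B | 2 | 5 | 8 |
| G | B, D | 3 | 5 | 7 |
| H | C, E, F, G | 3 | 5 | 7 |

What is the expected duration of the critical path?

28 days

te_A = (9 + 4·11 + 19)/6 = 72/6 = 12
te_B = (9 + 4·10 + 11)/6 = 60/6 = 10
te_C = (3 + 4·8 + 13)/6 = 48/6 = 8
te_D = (2 + 4·4 + 18)/6 = 36/6 = 6
te_E = (8 + 4·10 + 12)/6 = 60/6 = 10
te_F = (2 + 4·5 + 8)/6 = 30/6 = 5
te_G = (3 + 4·5 + 7)/6 = 30/6 = 5
te_H = (3 + 4·5 + 7)/6 = 30/6 = 5

Forward pass:
ES_A = 0; EF_A = 12
ES_B = 0; EF_B = 10
ES_C = 12; EF_C = 12+8 = 20
ES_D = max(EF_A=12, EF_B=10) = 12; EF_D = 12+6 = 18
ES_E = 12; EF_E = 12+10 = 22
ES_F = max(EF_A=12, EF_B=10) = 12; EF_F = 12+5 = 17
ES_G = max(EF_B=10, EF_D=18) = 18; EF_G = 18+5 = 23
ES_H = max(EF_C=20, EF_E=22, EF_F=17, EF_G=23) = 23; EF_H = 23+5 = 28
Expected project duration μ = 28 days. Critical path: A → D → G → H.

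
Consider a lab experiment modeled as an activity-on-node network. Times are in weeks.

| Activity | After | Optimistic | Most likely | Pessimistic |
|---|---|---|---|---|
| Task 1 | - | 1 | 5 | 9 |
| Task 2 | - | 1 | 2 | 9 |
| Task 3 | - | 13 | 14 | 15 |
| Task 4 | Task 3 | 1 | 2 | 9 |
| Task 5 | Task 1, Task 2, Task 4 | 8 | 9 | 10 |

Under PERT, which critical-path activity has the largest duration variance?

te_Task 1 = (1 + 4·5 + 9)/6 = 30/6 = 5; σ²_Task 1 = ((9−1)/6)² = 1.778
te_Task 2 = (1 + 4·2 + 9)/6 = 18/6 = 3; σ²_Task 2 = ((9−1)/6)² = 1.778
te_Task 3 = (13 + 4·14 + 15)/6 = 84/6 = 14; σ²_Task 3 = ((15−13)/6)² = 0.111
te_Task 4 = (1 + 4·2 + 9)/6 = 18/6 = 3; σ²_Task 4 = ((9−1)/6)² = 1.778
te_Task 5 = (8 + 4·9 + 10)/6 = 54/6 = 9; σ²_Task 5 = ((10−8)/6)² = 0.111

Forward pass:
ES_Task 1 = 0; EF_Task 1 = 5
ES_Task 2 = 0; EF_Task 2 = 3
ES_Task 3 = 0; EF_Task 3 = 14
ES_Task 4 = 14; EF_Task 4 = 14+3 = 17
ES_Task 5 = max(EF_Task 1=5, EF_Task 2=3, EF_Task 4=17) = 17; EF_Task 5 = 17+9 = 26
Expected project duration μ = 26 weeks. Critical path: Task 3 → Task 4 → Task 5.

Variances on critical path: σ²_Task 3=0.111, σ²_Task 4=1.778, σ²_Task 5=0.111.
Largest is σ²_Task 4 = 1.778.

Task 4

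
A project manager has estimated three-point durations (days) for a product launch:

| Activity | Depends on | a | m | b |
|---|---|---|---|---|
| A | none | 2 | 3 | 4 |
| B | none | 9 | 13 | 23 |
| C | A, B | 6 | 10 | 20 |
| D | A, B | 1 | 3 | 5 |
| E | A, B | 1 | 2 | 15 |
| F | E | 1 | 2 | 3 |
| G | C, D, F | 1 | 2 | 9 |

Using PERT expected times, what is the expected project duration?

te_A = (2 + 4·3 + 4)/6 = 18/6 = 3
te_B = (9 + 4·13 + 23)/6 = 84/6 = 14
te_C = (6 + 4·10 + 20)/6 = 66/6 = 11
te_D = (1 + 4·3 + 5)/6 = 18/6 = 3
te_E = (1 + 4·2 + 15)/6 = 24/6 = 4
te_F = (1 + 4·2 + 3)/6 = 12/6 = 2
te_G = (1 + 4·2 + 9)/6 = 18/6 = 3

Forward pass:
ES_A = 0; EF_A = 3
ES_B = 0; EF_B = 14
ES_C = max(EF_A=3, EF_B=14) = 14; EF_C = 14+11 = 25
ES_D = max(EF_A=3, EF_B=14) = 14; EF_D = 14+3 = 17
ES_E = max(EF_A=3, EF_B=14) = 14; EF_E = 14+4 = 18
ES_F = 18; EF_F = 18+2 = 20
ES_G = max(EF_C=25, EF_D=17, EF_F=20) = 25; EF_G = 25+3 = 28
Expected project duration μ = 28 days. Critical path: B → C → G.

28 days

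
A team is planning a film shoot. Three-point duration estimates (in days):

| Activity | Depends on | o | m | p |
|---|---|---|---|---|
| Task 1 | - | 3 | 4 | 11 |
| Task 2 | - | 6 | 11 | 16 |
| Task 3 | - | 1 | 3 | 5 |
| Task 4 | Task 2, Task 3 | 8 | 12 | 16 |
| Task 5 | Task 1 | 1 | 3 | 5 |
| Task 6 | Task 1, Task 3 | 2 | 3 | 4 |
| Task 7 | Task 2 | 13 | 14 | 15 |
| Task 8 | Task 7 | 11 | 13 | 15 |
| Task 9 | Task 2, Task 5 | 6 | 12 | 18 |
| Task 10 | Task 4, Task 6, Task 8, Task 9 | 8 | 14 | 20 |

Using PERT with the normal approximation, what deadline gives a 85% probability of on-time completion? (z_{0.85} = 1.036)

54.8 days

te_Task 1 = (3 + 4·4 + 11)/6 = 30/6 = 5; σ²_Task 1 = ((11−3)/6)² = 1.778
te_Task 2 = (6 + 4·11 + 16)/6 = 66/6 = 11; σ²_Task 2 = ((16−6)/6)² = 2.778
te_Task 3 = (1 + 4·3 + 5)/6 = 18/6 = 3; σ²_Task 3 = ((5−1)/6)² = 0.444
te_Task 4 = (8 + 4·12 + 16)/6 = 72/6 = 12; σ²_Task 4 = ((16−8)/6)² = 1.778
te_Task 5 = (1 + 4·3 + 5)/6 = 18/6 = 3; σ²_Task 5 = ((5−1)/6)² = 0.444
te_Task 6 = (2 + 4·3 + 4)/6 = 18/6 = 3; σ²_Task 6 = ((4−2)/6)² = 0.111
te_Task 7 = (13 + 4·14 + 15)/6 = 84/6 = 14; σ²_Task 7 = ((15−13)/6)² = 0.111
te_Task 8 = (11 + 4·13 + 15)/6 = 78/6 = 13; σ²_Task 8 = ((15−11)/6)² = 0.444
te_Task 9 = (6 + 4·12 + 18)/6 = 72/6 = 12; σ²_Task 9 = ((18−6)/6)² = 4.000
te_Task 10 = (8 + 4·14 + 20)/6 = 84/6 = 14; σ²_Task 10 = ((20−8)/6)² = 4.000

Forward pass:
ES_Task 1 = 0; EF_Task 1 = 5
ES_Task 2 = 0; EF_Task 2 = 11
ES_Task 3 = 0; EF_Task 3 = 3
ES_Task 4 = max(EF_Task 2=11, EF_Task 3=3) = 11; EF_Task 4 = 11+12 = 23
ES_Task 5 = 5; EF_Task 5 = 5+3 = 8
ES_Task 6 = max(EF_Task 1=5, EF_Task 3=3) = 5; EF_Task 6 = 5+3 = 8
ES_Task 7 = 11; EF_Task 7 = 11+14 = 25
ES_Task 8 = 25; EF_Task 8 = 25+13 = 38
ES_Task 9 = max(EF_Task 2=11, EF_Task 5=8) = 11; EF_Task 9 = 11+12 = 23
ES_Task 10 = max(EF_Task 4=23, EF_Task 6=8, EF_Task 8=38, EF_Task 9=23) = 38; EF_Task 10 = 38+14 = 52
Expected project duration μ = 52 days. Critical path: Task 2 → Task 7 → Task 8 → Task 10.

Variance along critical path = 2.778 + 0.111 + 0.444 + 4.000 = 7.333; σ = 2.708 days.
D = μ + z·σ = 52 + 1.036·2.708 = 54.8 days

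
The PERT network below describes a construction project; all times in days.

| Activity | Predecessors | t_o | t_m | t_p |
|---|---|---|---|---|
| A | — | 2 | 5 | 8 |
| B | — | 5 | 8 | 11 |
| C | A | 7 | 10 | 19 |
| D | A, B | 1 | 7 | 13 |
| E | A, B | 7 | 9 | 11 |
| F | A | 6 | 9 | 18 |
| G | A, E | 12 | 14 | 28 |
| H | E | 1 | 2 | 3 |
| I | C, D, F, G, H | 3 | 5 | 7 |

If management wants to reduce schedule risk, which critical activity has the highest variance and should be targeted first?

G

te_A = (2 + 4·5 + 8)/6 = 30/6 = 5; σ²_A = ((8−2)/6)² = 1.000
te_B = (5 + 4·8 + 11)/6 = 48/6 = 8; σ²_B = ((11−5)/6)² = 1.000
te_C = (7 + 4·10 + 19)/6 = 66/6 = 11; σ²_C = ((19−7)/6)² = 4.000
te_D = (1 + 4·7 + 13)/6 = 42/6 = 7; σ²_D = ((13−1)/6)² = 4.000
te_E = (7 + 4·9 + 11)/6 = 54/6 = 9; σ²_E = ((11−7)/6)² = 0.444
te_F = (6 + 4·9 + 18)/6 = 60/6 = 10; σ²_F = ((18−6)/6)² = 4.000
te_G = (12 + 4·14 + 28)/6 = 96/6 = 16; σ²_G = ((28−12)/6)² = 7.111
te_H = (1 + 4·2 + 3)/6 = 12/6 = 2; σ²_H = ((3−1)/6)² = 0.111
te_I = (3 + 4·5 + 7)/6 = 30/6 = 5; σ²_I = ((7−3)/6)² = 0.444

Forward pass:
ES_A = 0; EF_A = 5
ES_B = 0; EF_B = 8
ES_C = 5; EF_C = 5+11 = 16
ES_D = max(EF_A=5, EF_B=8) = 8; EF_D = 8+7 = 15
ES_E = max(EF_A=5, EF_B=8) = 8; EF_E = 8+9 = 17
ES_F = 5; EF_F = 5+10 = 15
ES_G = max(EF_A=5, EF_E=17) = 17; EF_G = 17+16 = 33
ES_H = 17; EF_H = 17+2 = 19
ES_I = max(EF_C=16, EF_D=15, EF_F=15, EF_G=33, EF_H=19) = 33; EF_I = 33+5 = 38
Expected project duration μ = 38 days. Critical path: B → E → G → I.

Variances on critical path: σ²_B=1.000, σ²_E=0.444, σ²_G=7.111, σ²_I=0.444.
Largest is σ²_G = 7.111.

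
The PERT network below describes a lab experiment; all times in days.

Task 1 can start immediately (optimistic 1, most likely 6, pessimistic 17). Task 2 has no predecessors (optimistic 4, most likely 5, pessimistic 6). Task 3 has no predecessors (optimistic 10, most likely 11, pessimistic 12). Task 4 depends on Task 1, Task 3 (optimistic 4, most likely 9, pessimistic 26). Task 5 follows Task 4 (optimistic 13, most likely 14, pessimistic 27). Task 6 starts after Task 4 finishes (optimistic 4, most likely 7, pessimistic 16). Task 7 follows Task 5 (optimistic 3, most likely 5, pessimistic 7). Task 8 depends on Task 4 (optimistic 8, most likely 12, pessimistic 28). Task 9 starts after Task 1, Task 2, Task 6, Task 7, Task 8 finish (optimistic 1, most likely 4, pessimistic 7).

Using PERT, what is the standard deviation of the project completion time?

te_Task 1 = (1 + 4·6 + 17)/6 = 42/6 = 7; σ²_Task 1 = ((17−1)/6)² = 7.111
te_Task 2 = (4 + 4·5 + 6)/6 = 30/6 = 5; σ²_Task 2 = ((6−4)/6)² = 0.111
te_Task 3 = (10 + 4·11 + 12)/6 = 66/6 = 11; σ²_Task 3 = ((12−10)/6)² = 0.111
te_Task 4 = (4 + 4·9 + 26)/6 = 66/6 = 11; σ²_Task 4 = ((26−4)/6)² = 13.444
te_Task 5 = (13 + 4·14 + 27)/6 = 96/6 = 16; σ²_Task 5 = ((27−13)/6)² = 5.444
te_Task 6 = (4 + 4·7 + 16)/6 = 48/6 = 8; σ²_Task 6 = ((16−4)/6)² = 4.000
te_Task 7 = (3 + 4·5 + 7)/6 = 30/6 = 5; σ²_Task 7 = ((7−3)/6)² = 0.444
te_Task 8 = (8 + 4·12 + 28)/6 = 84/6 = 14; σ²_Task 8 = ((28−8)/6)² = 11.111
te_Task 9 = (1 + 4·4 + 7)/6 = 24/6 = 4; σ²_Task 9 = ((7−1)/6)² = 1.000

Forward pass:
ES_Task 1 = 0; EF_Task 1 = 7
ES_Task 2 = 0; EF_Task 2 = 5
ES_Task 3 = 0; EF_Task 3 = 11
ES_Task 4 = max(EF_Task 1=7, EF_Task 3=11) = 11; EF_Task 4 = 11+11 = 22
ES_Task 5 = 22; EF_Task 5 = 22+16 = 38
ES_Task 6 = 22; EF_Task 6 = 22+8 = 30
ES_Task 7 = 38; EF_Task 7 = 38+5 = 43
ES_Task 8 = 22; EF_Task 8 = 22+14 = 36
ES_Task 9 = max(EF_Task 1=7, EF_Task 2=5, EF_Task 6=30, EF_Task 7=43, EF_Task 8=36) = 43; EF_Task 9 = 43+4 = 47
Expected project duration μ = 47 days. Critical path: Task 3 → Task 4 → Task 5 → Task 7 → Task 9.

Variance along critical path = 0.111 + 13.444 + 5.444 + 0.444 + 1.000 = 20.444
σ = √20.444 = 4.522 days

4.52 days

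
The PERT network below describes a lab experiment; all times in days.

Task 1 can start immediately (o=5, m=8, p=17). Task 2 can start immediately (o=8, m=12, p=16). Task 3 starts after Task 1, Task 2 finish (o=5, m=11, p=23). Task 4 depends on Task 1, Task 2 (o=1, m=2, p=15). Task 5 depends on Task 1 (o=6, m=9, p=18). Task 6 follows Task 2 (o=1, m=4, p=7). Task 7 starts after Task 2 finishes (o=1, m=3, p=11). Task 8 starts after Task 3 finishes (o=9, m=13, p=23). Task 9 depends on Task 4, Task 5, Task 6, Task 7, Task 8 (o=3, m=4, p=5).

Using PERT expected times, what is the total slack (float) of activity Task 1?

te_Task 1 = (5 + 4·8 + 17)/6 = 54/6 = 9
te_Task 2 = (8 + 4·12 + 16)/6 = 72/6 = 12
te_Task 3 = (5 + 4·11 + 23)/6 = 72/6 = 12
te_Task 4 = (1 + 4·2 + 15)/6 = 24/6 = 4
te_Task 5 = (6 + 4·9 + 18)/6 = 60/6 = 10
te_Task 6 = (1 + 4·4 + 7)/6 = 24/6 = 4
te_Task 7 = (1 + 4·3 + 11)/6 = 24/6 = 4
te_Task 8 = (9 + 4·13 + 23)/6 = 84/6 = 14
te_Task 9 = (3 + 4·4 + 5)/6 = 24/6 = 4

Forward pass:
ES_Task 1 = 0; EF_Task 1 = 9
ES_Task 2 = 0; EF_Task 2 = 12
ES_Task 3 = max(EF_Task 1=9, EF_Task 2=12) = 12; EF_Task 3 = 12+12 = 24
ES_Task 4 = max(EF_Task 1=9, EF_Task 2=12) = 12; EF_Task 4 = 12+4 = 16
ES_Task 5 = 9; EF_Task 5 = 9+10 = 19
ES_Task 6 = 12; EF_Task 6 = 12+4 = 16
ES_Task 7 = 12; EF_Task 7 = 12+4 = 16
ES_Task 8 = 24; EF_Task 8 = 24+14 = 38
ES_Task 9 = max(EF_Task 4=16, EF_Task 5=19, EF_Task 6=16, EF_Task 7=16, EF_Task 8=38) = 38; EF_Task 9 = 38+4 = 42
Expected project duration μ = 42 days. Critical path: Task 2 → Task 3 → Task 8 → Task 9.

Backward pass:
LF_Task 9 = 42; LS_Task 9 = 42−4 = 38
LF_Task 8 = LS_Task 9 = 38; LS_Task 8 = 38−14 = 24
LF_Task 7 = LS_Task 9 = 38; LS_Task 7 = 38−4 = 34
LF_Task 6 = LS_Task 9 = 38; LS_Task 6 = 38−4 = 34
LF_Task 5 = LS_Task 9 = 38; LS_Task 5 = 38−10 = 28
LF_Task 4 = LS_Task 9 = 38; LS_Task 4 = 38−4 = 34
LF_Task 3 = LS_Task 8 = 24; LS_Task 3 = 24−12 = 12
LF_Task 2 = min(LS_Task 3=12, LS_Task 4=34, LS_Task 6=34, LS_Task 7=34) = 12; LS_Task 2 = 12−12 = 0
LF_Task 1 = min(LS_Task 3=12, LS_Task 4=34, LS_Task 5=28) = 12; LS_Task 1 = 12−9 = 3
Slack_Task 1 = LS_Task 1 − ES_Task 1 = 3 − 0 = 3

3 days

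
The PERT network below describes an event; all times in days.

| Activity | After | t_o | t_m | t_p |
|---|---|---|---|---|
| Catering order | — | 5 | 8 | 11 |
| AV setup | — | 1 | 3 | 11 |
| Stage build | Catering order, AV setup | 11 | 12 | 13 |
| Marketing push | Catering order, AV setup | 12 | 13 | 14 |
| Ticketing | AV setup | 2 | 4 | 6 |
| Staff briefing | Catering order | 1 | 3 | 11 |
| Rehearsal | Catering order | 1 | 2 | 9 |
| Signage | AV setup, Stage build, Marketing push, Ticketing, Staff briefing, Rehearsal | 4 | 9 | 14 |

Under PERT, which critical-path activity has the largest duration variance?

Signage

te_Catering order = (5 + 4·8 + 11)/6 = 48/6 = 8; σ²_Catering order = ((11−5)/6)² = 1.000
te_AV setup = (1 + 4·3 + 11)/6 = 24/6 = 4; σ²_AV setup = ((11−1)/6)² = 2.778
te_Stage build = (11 + 4·12 + 13)/6 = 72/6 = 12; σ²_Stage build = ((13−11)/6)² = 0.111
te_Marketing push = (12 + 4·13 + 14)/6 = 78/6 = 13; σ²_Marketing push = ((14−12)/6)² = 0.111
te_Ticketing = (2 + 4·4 + 6)/6 = 24/6 = 4; σ²_Ticketing = ((6−2)/6)² = 0.444
te_Staff briefing = (1 + 4·3 + 11)/6 = 24/6 = 4; σ²_Staff briefing = ((11−1)/6)² = 2.778
te_Rehearsal = (1 + 4·2 + 9)/6 = 18/6 = 3; σ²_Rehearsal = ((9−1)/6)² = 1.778
te_Signage = (4 + 4·9 + 14)/6 = 54/6 = 9; σ²_Signage = ((14−4)/6)² = 2.778

Forward pass:
ES_Catering order = 0; EF_Catering order = 8
ES_AV setup = 0; EF_AV setup = 4
ES_Stage build = max(EF_Catering order=8, EF_AV setup=4) = 8; EF_Stage build = 8+12 = 20
ES_Marketing push = max(EF_Catering order=8, EF_AV setup=4) = 8; EF_Marketing push = 8+13 = 21
ES_Ticketing = 4; EF_Ticketing = 4+4 = 8
ES_Staff briefing = 8; EF_Staff briefing = 8+4 = 12
ES_Rehearsal = 8; EF_Rehearsal = 8+3 = 11
ES_Signage = max(EF_AV setup=4, EF_Stage build=20, EF_Marketing push=21, EF_Ticketing=8, EF_Staff briefing=12, EF_Rehearsal=11) = 21; EF_Signage = 21+9 = 30
Expected project duration μ = 30 days. Critical path: Catering order → Marketing push → Signage.

Variances on critical path: σ²_Catering order=1.000, σ²_Marketing push=0.111, σ²_Signage=2.778.
Largest is σ²_Signage = 2.778.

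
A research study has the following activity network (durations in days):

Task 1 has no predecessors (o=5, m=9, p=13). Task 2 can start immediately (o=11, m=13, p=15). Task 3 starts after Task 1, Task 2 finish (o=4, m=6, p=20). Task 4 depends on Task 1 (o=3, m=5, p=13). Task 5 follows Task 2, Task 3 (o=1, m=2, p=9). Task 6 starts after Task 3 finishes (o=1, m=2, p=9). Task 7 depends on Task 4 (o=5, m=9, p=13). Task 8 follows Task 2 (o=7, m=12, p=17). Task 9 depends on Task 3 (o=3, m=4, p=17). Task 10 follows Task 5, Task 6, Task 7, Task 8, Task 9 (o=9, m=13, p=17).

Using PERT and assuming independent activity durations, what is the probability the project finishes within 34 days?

te_Task 1 = (5 + 4·9 + 13)/6 = 54/6 = 9; σ²_Task 1 = ((13−5)/6)² = 1.778
te_Task 2 = (11 + 4·13 + 15)/6 = 78/6 = 13; σ²_Task 2 = ((15−11)/6)² = 0.444
te_Task 3 = (4 + 4·6 + 20)/6 = 48/6 = 8; σ²_Task 3 = ((20−4)/6)² = 7.111
te_Task 4 = (3 + 4·5 + 13)/6 = 36/6 = 6; σ²_Task 4 = ((13−3)/6)² = 2.778
te_Task 5 = (1 + 4·2 + 9)/6 = 18/6 = 3; σ²_Task 5 = ((9−1)/6)² = 1.778
te_Task 6 = (1 + 4·2 + 9)/6 = 18/6 = 3; σ²_Task 6 = ((9−1)/6)² = 1.778
te_Task 7 = (5 + 4·9 + 13)/6 = 54/6 = 9; σ²_Task 7 = ((13−5)/6)² = 1.778
te_Task 8 = (7 + 4·12 + 17)/6 = 72/6 = 12; σ²_Task 8 = ((17−7)/6)² = 2.778
te_Task 9 = (3 + 4·4 + 17)/6 = 36/6 = 6; σ²_Task 9 = ((17−3)/6)² = 5.444
te_Task 10 = (9 + 4·13 + 17)/6 = 78/6 = 13; σ²_Task 10 = ((17−9)/6)² = 1.778

Forward pass:
ES_Task 1 = 0; EF_Task 1 = 9
ES_Task 2 = 0; EF_Task 2 = 13
ES_Task 3 = max(EF_Task 1=9, EF_Task 2=13) = 13; EF_Task 3 = 13+8 = 21
ES_Task 4 = 9; EF_Task 4 = 9+6 = 15
ES_Task 5 = max(EF_Task 2=13, EF_Task 3=21) = 21; EF_Task 5 = 21+3 = 24
ES_Task 6 = 21; EF_Task 6 = 21+3 = 24
ES_Task 7 = 15; EF_Task 7 = 15+9 = 24
ES_Task 8 = 13; EF_Task 8 = 13+12 = 25
ES_Task 9 = 21; EF_Task 9 = 21+6 = 27
ES_Task 10 = max(EF_Task 5=24, EF_Task 6=24, EF_Task 7=24, EF_Task 8=25, EF_Task 9=27) = 27; EF_Task 10 = 27+13 = 40
Expected project duration μ = 40 days. Critical path: Task 2 → Task 3 → Task 9 → Task 10.

Variance along critical path = 0.444 + 7.111 + 5.444 + 1.778 = 14.778; σ = √14.778 = 3.844 days.
Z = (34 − 40) / 3.844 = -1.561
P(T ≤ 34) = Φ(-1.561) ≈ 0.059

0.059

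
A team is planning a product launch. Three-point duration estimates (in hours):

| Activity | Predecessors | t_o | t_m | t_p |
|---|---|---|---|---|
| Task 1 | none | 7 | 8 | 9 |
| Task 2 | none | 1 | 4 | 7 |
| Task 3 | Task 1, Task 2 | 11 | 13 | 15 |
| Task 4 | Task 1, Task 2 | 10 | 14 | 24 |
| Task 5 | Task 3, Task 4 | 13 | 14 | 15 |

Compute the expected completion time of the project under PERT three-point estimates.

37 hours

te_Task 1 = (7 + 4·8 + 9)/6 = 48/6 = 8
te_Task 2 = (1 + 4·4 + 7)/6 = 24/6 = 4
te_Task 3 = (11 + 4·13 + 15)/6 = 78/6 = 13
te_Task 4 = (10 + 4·14 + 24)/6 = 90/6 = 15
te_Task 5 = (13 + 4·14 + 15)/6 = 84/6 = 14

Forward pass:
ES_Task 1 = 0; EF_Task 1 = 8
ES_Task 2 = 0; EF_Task 2 = 4
ES_Task 3 = max(EF_Task 1=8, EF_Task 2=4) = 8; EF_Task 3 = 8+13 = 21
ES_Task 4 = max(EF_Task 1=8, EF_Task 2=4) = 8; EF_Task 4 = 8+15 = 23
ES_Task 5 = max(EF_Task 3=21, EF_Task 4=23) = 23; EF_Task 5 = 23+14 = 37
Expected project duration μ = 37 hours. Critical path: Task 1 → Task 4 → Task 5.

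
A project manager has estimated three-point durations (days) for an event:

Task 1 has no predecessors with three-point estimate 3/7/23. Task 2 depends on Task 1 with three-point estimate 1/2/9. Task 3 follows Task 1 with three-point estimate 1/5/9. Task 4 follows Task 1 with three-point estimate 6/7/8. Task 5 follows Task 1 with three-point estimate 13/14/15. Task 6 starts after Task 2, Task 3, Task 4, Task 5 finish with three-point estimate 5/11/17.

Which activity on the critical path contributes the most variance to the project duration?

te_Task 1 = (3 + 4·7 + 23)/6 = 54/6 = 9; σ²_Task 1 = ((23−3)/6)² = 11.111
te_Task 2 = (1 + 4·2 + 9)/6 = 18/6 = 3; σ²_Task 2 = ((9−1)/6)² = 1.778
te_Task 3 = (1 + 4·5 + 9)/6 = 30/6 = 5; σ²_Task 3 = ((9−1)/6)² = 1.778
te_Task 4 = (6 + 4·7 + 8)/6 = 42/6 = 7; σ²_Task 4 = ((8−6)/6)² = 0.111
te_Task 5 = (13 + 4·14 + 15)/6 = 84/6 = 14; σ²_Task 5 = ((15−13)/6)² = 0.111
te_Task 6 = (5 + 4·11 + 17)/6 = 66/6 = 11; σ²_Task 6 = ((17−5)/6)² = 4.000

Forward pass:
ES_Task 1 = 0; EF_Task 1 = 9
ES_Task 2 = 9; EF_Task 2 = 9+3 = 12
ES_Task 3 = 9; EF_Task 3 = 9+5 = 14
ES_Task 4 = 9; EF_Task 4 = 9+7 = 16
ES_Task 5 = 9; EF_Task 5 = 9+14 = 23
ES_Task 6 = max(EF_Task 2=12, EF_Task 3=14, EF_Task 4=16, EF_Task 5=23) = 23; EF_Task 6 = 23+11 = 34
Expected project duration μ = 34 days. Critical path: Task 1 → Task 5 → Task 6.

Variances on critical path: σ²_Task 1=11.111, σ²_Task 5=0.111, σ²_Task 6=4.000.
Largest is σ²_Task 1 = 11.111.

Task 1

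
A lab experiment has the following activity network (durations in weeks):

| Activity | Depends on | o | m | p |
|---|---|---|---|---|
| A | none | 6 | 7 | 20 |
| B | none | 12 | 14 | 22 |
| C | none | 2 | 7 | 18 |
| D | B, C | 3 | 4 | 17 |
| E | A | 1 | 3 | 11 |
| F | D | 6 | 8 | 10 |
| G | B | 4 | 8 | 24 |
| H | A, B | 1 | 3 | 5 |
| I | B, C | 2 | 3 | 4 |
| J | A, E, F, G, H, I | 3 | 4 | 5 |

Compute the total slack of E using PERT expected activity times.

te_A = (6 + 4·7 + 20)/6 = 54/6 = 9
te_B = (12 + 4·14 + 22)/6 = 90/6 = 15
te_C = (2 + 4·7 + 18)/6 = 48/6 = 8
te_D = (3 + 4·4 + 17)/6 = 36/6 = 6
te_E = (1 + 4·3 + 11)/6 = 24/6 = 4
te_F = (6 + 4·8 + 10)/6 = 48/6 = 8
te_G = (4 + 4·8 + 24)/6 = 60/6 = 10
te_H = (1 + 4·3 + 5)/6 = 18/6 = 3
te_I = (2 + 4·3 + 4)/6 = 18/6 = 3
te_J = (3 + 4·4 + 5)/6 = 24/6 = 4

Forward pass:
ES_A = 0; EF_A = 9
ES_B = 0; EF_B = 15
ES_C = 0; EF_C = 8
ES_D = max(EF_B=15, EF_C=8) = 15; EF_D = 15+6 = 21
ES_E = 9; EF_E = 9+4 = 13
ES_F = 21; EF_F = 21+8 = 29
ES_G = 15; EF_G = 15+10 = 25
ES_H = max(EF_A=9, EF_B=15) = 15; EF_H = 15+3 = 18
ES_I = max(EF_B=15, EF_C=8) = 15; EF_I = 15+3 = 18
ES_J = max(EF_A=9, EF_E=13, EF_F=29, EF_G=25, EF_H=18, EF_I=18) = 29; EF_J = 29+4 = 33
Expected project duration μ = 33 weeks. Critical path: B → D → F → J.

Backward pass:
LF_J = 33; LS_J = 33−4 = 29
LF_I = LS_J = 29; LS_I = 29−3 = 26
LF_H = LS_J = 29; LS_H = 29−3 = 26
LF_G = LS_J = 29; LS_G = 29−10 = 19
LF_F = LS_J = 29; LS_F = 29−8 = 21
LF_E = LS_J = 29; LS_E = 29−4 = 25
LF_D = LS_F = 21; LS_D = 21−6 = 15
LF_C = min(LS_D=15, LS_I=26) = 15; LS_C = 15−8 = 7
LF_B = min(LS_D=15, LS_G=19, LS_H=26, LS_I=26) = 15; LS_B = 15−15 = 0
LF_A = min(LS_E=25, LS_H=26, LS_J=29) = 25; LS_A = 25−9 = 16
Slack_E = LS_E − ES_E = 25 − 9 = 16

16 weeks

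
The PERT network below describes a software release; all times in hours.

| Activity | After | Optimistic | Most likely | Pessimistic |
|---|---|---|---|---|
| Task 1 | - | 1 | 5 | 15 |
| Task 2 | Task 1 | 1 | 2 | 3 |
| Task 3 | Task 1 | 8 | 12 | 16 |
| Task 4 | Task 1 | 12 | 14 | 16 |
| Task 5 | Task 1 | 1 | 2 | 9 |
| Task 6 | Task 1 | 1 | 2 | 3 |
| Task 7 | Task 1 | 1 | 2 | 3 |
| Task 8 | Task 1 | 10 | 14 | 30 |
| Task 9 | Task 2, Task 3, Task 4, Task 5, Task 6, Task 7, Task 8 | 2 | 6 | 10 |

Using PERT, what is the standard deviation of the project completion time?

te_Task 1 = (1 + 4·5 + 15)/6 = 36/6 = 6; σ²_Task 1 = ((15−1)/6)² = 5.444
te_Task 2 = (1 + 4·2 + 3)/6 = 12/6 = 2; σ²_Task 2 = ((3−1)/6)² = 0.111
te_Task 3 = (8 + 4·12 + 16)/6 = 72/6 = 12; σ²_Task 3 = ((16−8)/6)² = 1.778
te_Task 4 = (12 + 4·14 + 16)/6 = 84/6 = 14; σ²_Task 4 = ((16−12)/6)² = 0.444
te_Task 5 = (1 + 4·2 + 9)/6 = 18/6 = 3; σ²_Task 5 = ((9−1)/6)² = 1.778
te_Task 6 = (1 + 4·2 + 3)/6 = 12/6 = 2; σ²_Task 6 = ((3−1)/6)² = 0.111
te_Task 7 = (1 + 4·2 + 3)/6 = 12/6 = 2; σ²_Task 7 = ((3−1)/6)² = 0.111
te_Task 8 = (10 + 4·14 + 30)/6 = 96/6 = 16; σ²_Task 8 = ((30−10)/6)² = 11.111
te_Task 9 = (2 + 4·6 + 10)/6 = 36/6 = 6; σ²_Task 9 = ((10−2)/6)² = 1.778

Forward pass:
ES_Task 1 = 0; EF_Task 1 = 6
ES_Task 2 = 6; EF_Task 2 = 6+2 = 8
ES_Task 3 = 6; EF_Task 3 = 6+12 = 18
ES_Task 4 = 6; EF_Task 4 = 6+14 = 20
ES_Task 5 = 6; EF_Task 5 = 6+3 = 9
ES_Task 6 = 6; EF_Task 6 = 6+2 = 8
ES_Task 7 = 6; EF_Task 7 = 6+2 = 8
ES_Task 8 = 6; EF_Task 8 = 6+16 = 22
ES_Task 9 = max(EF_Task 2=8, EF_Task 3=18, EF_Task 4=20, EF_Task 5=9, EF_Task 6=8, EF_Task 7=8, EF_Task 8=22) = 22; EF_Task 9 = 22+6 = 28
Expected project duration μ = 28 hours. Critical path: Task 1 → Task 8 → Task 9.

Variance along critical path = 5.444 + 11.111 + 1.778 = 18.333
σ = √18.333 = 4.282 hours

4.28 hours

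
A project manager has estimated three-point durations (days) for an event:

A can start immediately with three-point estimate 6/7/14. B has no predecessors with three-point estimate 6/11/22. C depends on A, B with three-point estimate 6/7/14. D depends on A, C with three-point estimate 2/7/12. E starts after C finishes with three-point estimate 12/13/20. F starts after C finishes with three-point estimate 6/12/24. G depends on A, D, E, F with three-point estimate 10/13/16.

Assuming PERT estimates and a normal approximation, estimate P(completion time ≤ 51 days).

0.879

te_A = (6 + 4·7 + 14)/6 = 48/6 = 8; σ²_A = ((14−6)/6)² = 1.778
te_B = (6 + 4·11 + 22)/6 = 72/6 = 12; σ²_B = ((22−6)/6)² = 7.111
te_C = (6 + 4·7 + 14)/6 = 48/6 = 8; σ²_C = ((14−6)/6)² = 1.778
te_D = (2 + 4·7 + 12)/6 = 42/6 = 7; σ²_D = ((12−2)/6)² = 2.778
te_E = (12 + 4·13 + 20)/6 = 84/6 = 14; σ²_E = ((20−12)/6)² = 1.778
te_F = (6 + 4·12 + 24)/6 = 78/6 = 13; σ²_F = ((24−6)/6)² = 9.000
te_G = (10 + 4·13 + 16)/6 = 78/6 = 13; σ²_G = ((16−10)/6)² = 1.000

Forward pass:
ES_A = 0; EF_A = 8
ES_B = 0; EF_B = 12
ES_C = max(EF_A=8, EF_B=12) = 12; EF_C = 12+8 = 20
ES_D = max(EF_A=8, EF_C=20) = 20; EF_D = 20+7 = 27
ES_E = 20; EF_E = 20+14 = 34
ES_F = 20; EF_F = 20+13 = 33
ES_G = max(EF_A=8, EF_D=27, EF_E=34, EF_F=33) = 34; EF_G = 34+13 = 47
Expected project duration μ = 47 days. Critical path: B → C → E → G.

Variance along critical path = 7.111 + 1.778 + 1.778 + 1.000 = 11.667; σ = √11.667 = 3.416 days.
Z = (51 − 47) / 3.416 = 1.171
P(T ≤ 51) = Φ(1.171) ≈ 0.879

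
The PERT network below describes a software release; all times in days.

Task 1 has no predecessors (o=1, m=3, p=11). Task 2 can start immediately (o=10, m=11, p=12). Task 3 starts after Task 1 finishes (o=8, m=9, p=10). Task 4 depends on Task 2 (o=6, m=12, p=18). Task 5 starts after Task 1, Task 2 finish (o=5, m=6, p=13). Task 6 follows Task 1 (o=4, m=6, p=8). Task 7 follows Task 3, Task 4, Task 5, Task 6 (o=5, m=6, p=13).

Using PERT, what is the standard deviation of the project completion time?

2.43 days

te_Task 1 = (1 + 4·3 + 11)/6 = 24/6 = 4; σ²_Task 1 = ((11−1)/6)² = 2.778
te_Task 2 = (10 + 4·11 + 12)/6 = 66/6 = 11; σ²_Task 2 = ((12−10)/6)² = 0.111
te_Task 3 = (8 + 4·9 + 10)/6 = 54/6 = 9; σ²_Task 3 = ((10−8)/6)² = 0.111
te_Task 4 = (6 + 4·12 + 18)/6 = 72/6 = 12; σ²_Task 4 = ((18−6)/6)² = 4.000
te_Task 5 = (5 + 4·6 + 13)/6 = 42/6 = 7; σ²_Task 5 = ((13−5)/6)² = 1.778
te_Task 6 = (4 + 4·6 + 8)/6 = 36/6 = 6; σ²_Task 6 = ((8−4)/6)² = 0.444
te_Task 7 = (5 + 4·6 + 13)/6 = 42/6 = 7; σ²_Task 7 = ((13−5)/6)² = 1.778

Forward pass:
ES_Task 1 = 0; EF_Task 1 = 4
ES_Task 2 = 0; EF_Task 2 = 11
ES_Task 3 = 4; EF_Task 3 = 4+9 = 13
ES_Task 4 = 11; EF_Task 4 = 11+12 = 23
ES_Task 5 = max(EF_Task 1=4, EF_Task 2=11) = 11; EF_Task 5 = 11+7 = 18
ES_Task 6 = 4; EF_Task 6 = 4+6 = 10
ES_Task 7 = max(EF_Task 3=13, EF_Task 4=23, EF_Task 5=18, EF_Task 6=10) = 23; EF_Task 7 = 23+7 = 30
Expected project duration μ = 30 days. Critical path: Task 2 → Task 4 → Task 7.

Variance along critical path = 0.111 + 4.000 + 1.778 = 5.889
σ = √5.889 = 2.427 days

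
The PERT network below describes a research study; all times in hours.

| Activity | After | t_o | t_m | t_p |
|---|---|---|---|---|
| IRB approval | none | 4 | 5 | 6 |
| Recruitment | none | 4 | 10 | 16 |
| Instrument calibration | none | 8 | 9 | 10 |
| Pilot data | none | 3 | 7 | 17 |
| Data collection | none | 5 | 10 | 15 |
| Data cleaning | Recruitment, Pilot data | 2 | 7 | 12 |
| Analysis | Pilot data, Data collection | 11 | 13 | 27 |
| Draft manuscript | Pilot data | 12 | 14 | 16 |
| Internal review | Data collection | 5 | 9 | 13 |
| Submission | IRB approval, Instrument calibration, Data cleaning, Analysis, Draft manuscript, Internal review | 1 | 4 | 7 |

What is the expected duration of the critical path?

29 hours

te_IRB approval = (4 + 4·5 + 6)/6 = 30/6 = 5
te_Recruitment = (4 + 4·10 + 16)/6 = 60/6 = 10
te_Instrument calibration = (8 + 4·9 + 10)/6 = 54/6 = 9
te_Pilot data = (3 + 4·7 + 17)/6 = 48/6 = 8
te_Data collection = (5 + 4·10 + 15)/6 = 60/6 = 10
te_Data cleaning = (2 + 4·7 + 12)/6 = 42/6 = 7
te_Analysis = (11 + 4·13 + 27)/6 = 90/6 = 15
te_Draft manuscript = (12 + 4·14 + 16)/6 = 84/6 = 14
te_Internal review = (5 + 4·9 + 13)/6 = 54/6 = 9
te_Submission = (1 + 4·4 + 7)/6 = 24/6 = 4

Forward pass:
ES_IRB approval = 0; EF_IRB approval = 5
ES_Recruitment = 0; EF_Recruitment = 10
ES_Instrument calibration = 0; EF_Instrument calibration = 9
ES_Pilot data = 0; EF_Pilot data = 8
ES_Data collection = 0; EF_Data collection = 10
ES_Data cleaning = max(EF_Recruitment=10, EF_Pilot data=8) = 10; EF_Data cleaning = 10+7 = 17
ES_Analysis = max(EF_Pilot data=8, EF_Data collection=10) = 10; EF_Analysis = 10+15 = 25
ES_Draft manuscript = 8; EF_Draft manuscript = 8+14 = 22
ES_Internal review = 10; EF_Internal review = 10+9 = 19
ES_Submission = max(EF_IRB approval=5, EF_Instrument calibration=9, EF_Data cleaning=17, EF_Analysis=25, EF_Draft manuscript=22, EF_Internal review=19) = 25; EF_Submission = 25+4 = 29
Expected project duration μ = 29 hours. Critical path: Data collection → Analysis → Submission.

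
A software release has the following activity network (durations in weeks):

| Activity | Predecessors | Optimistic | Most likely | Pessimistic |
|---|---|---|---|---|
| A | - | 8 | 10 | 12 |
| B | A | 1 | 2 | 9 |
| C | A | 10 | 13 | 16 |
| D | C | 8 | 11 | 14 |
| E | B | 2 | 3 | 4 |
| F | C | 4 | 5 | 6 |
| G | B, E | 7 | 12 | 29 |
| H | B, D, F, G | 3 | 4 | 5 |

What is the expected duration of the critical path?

38 weeks

te_A = (8 + 4·10 + 12)/6 = 60/6 = 10
te_B = (1 + 4·2 + 9)/6 = 18/6 = 3
te_C = (10 + 4·13 + 16)/6 = 78/6 = 13
te_D = (8 + 4·11 + 14)/6 = 66/6 = 11
te_E = (2 + 4·3 + 4)/6 = 18/6 = 3
te_F = (4 + 4·5 + 6)/6 = 30/6 = 5
te_G = (7 + 4·12 + 29)/6 = 84/6 = 14
te_H = (3 + 4·4 + 5)/6 = 24/6 = 4

Forward pass:
ES_A = 0; EF_A = 10
ES_B = 10; EF_B = 10+3 = 13
ES_C = 10; EF_C = 10+13 = 23
ES_D = 23; EF_D = 23+11 = 34
ES_E = 13; EF_E = 13+3 = 16
ES_F = 23; EF_F = 23+5 = 28
ES_G = max(EF_B=13, EF_E=16) = 16; EF_G = 16+14 = 30
ES_H = max(EF_B=13, EF_D=34, EF_F=28, EF_G=30) = 34; EF_H = 34+4 = 38
Expected project duration μ = 38 weeks. Critical path: A → C → D → H.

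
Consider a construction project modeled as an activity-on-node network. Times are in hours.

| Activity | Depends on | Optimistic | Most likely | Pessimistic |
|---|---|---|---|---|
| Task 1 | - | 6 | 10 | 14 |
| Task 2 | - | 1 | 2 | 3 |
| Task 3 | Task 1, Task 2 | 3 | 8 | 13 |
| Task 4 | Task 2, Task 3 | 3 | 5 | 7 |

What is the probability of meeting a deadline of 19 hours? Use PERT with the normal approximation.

0.037

te_Task 1 = (6 + 4·10 + 14)/6 = 60/6 = 10; σ²_Task 1 = ((14−6)/6)² = 1.778
te_Task 2 = (1 + 4·2 + 3)/6 = 12/6 = 2; σ²_Task 2 = ((3−1)/6)² = 0.111
te_Task 3 = (3 + 4·8 + 13)/6 = 48/6 = 8; σ²_Task 3 = ((13−3)/6)² = 2.778
te_Task 4 = (3 + 4·5 + 7)/6 = 30/6 = 5; σ²_Task 4 = ((7−3)/6)² = 0.444

Forward pass:
ES_Task 1 = 0; EF_Task 1 = 10
ES_Task 2 = 0; EF_Task 2 = 2
ES_Task 3 = max(EF_Task 1=10, EF_Task 2=2) = 10; EF_Task 3 = 10+8 = 18
ES_Task 4 = max(EF_Task 2=2, EF_Task 3=18) = 18; EF_Task 4 = 18+5 = 23
Expected project duration μ = 23 hours. Critical path: Task 1 → Task 3 → Task 4.

Variance along critical path = 1.778 + 2.778 + 0.444 = 5.000; σ = √5.000 = 2.236 hours.
Z = (19 − 23) / 2.236 = -1.789
P(T ≤ 19) = Φ(-1.789) ≈ 0.037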